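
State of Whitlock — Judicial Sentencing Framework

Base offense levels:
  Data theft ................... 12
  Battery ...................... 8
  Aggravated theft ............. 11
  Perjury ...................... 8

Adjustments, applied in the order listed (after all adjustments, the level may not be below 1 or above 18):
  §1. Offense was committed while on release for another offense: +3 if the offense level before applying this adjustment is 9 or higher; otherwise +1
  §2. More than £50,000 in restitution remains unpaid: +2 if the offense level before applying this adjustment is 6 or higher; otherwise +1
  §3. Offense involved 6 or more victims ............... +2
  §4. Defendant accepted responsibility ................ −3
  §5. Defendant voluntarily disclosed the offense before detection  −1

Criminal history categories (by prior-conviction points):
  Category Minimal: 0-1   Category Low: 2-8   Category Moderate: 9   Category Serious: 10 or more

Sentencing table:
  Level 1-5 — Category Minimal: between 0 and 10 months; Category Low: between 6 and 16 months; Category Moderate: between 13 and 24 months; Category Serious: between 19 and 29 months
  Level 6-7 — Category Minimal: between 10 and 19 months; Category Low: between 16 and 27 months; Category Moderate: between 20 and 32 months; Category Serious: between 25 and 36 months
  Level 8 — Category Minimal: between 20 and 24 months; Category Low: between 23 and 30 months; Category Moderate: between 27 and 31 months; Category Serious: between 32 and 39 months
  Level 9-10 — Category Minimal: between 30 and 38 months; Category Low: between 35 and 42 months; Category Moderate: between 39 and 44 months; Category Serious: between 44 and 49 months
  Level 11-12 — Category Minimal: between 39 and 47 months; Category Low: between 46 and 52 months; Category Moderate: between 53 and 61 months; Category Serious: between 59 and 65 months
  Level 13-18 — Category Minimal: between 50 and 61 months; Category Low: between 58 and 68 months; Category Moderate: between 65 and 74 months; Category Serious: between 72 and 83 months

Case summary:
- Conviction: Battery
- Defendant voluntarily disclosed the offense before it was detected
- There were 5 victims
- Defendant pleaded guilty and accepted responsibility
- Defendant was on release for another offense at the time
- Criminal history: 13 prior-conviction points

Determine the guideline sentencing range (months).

Base offense level for battery: 8.
§1 applies (level before this adjustment is 8 < 9, so +1): 8 + 1 = 9.
§2 does not apply.
§4 applies: 9 − 3 = 6.
§5 applies: 6 − 1 = 5.
Final offense level: 5.
Criminal history: 13 prior points → Category Serious (10+).
Level 5 falls in the 1-5 band.
Grid: Level 1-5 × Category Serious = 19-29 months.

19-29 months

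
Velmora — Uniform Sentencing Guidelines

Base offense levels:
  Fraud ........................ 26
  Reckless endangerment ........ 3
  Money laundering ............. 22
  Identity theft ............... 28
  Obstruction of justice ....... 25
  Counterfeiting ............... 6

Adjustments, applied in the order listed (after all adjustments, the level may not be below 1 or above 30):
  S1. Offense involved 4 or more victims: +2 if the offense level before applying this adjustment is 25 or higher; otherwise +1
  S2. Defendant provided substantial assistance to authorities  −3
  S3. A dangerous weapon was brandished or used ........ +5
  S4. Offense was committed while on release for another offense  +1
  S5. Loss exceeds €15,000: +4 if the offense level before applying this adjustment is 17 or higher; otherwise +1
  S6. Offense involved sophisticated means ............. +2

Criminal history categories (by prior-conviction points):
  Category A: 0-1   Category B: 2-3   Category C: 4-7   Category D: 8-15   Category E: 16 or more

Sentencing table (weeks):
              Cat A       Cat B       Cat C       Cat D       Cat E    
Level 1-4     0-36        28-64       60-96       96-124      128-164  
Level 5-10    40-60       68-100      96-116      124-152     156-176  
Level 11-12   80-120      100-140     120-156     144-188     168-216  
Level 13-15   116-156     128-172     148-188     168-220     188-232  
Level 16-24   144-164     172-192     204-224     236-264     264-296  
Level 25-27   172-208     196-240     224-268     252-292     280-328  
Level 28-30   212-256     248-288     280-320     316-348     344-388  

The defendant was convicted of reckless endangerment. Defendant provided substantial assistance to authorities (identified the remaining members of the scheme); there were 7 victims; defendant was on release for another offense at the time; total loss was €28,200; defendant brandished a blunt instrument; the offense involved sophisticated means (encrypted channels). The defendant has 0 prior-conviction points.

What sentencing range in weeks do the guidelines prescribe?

Base offense level for reckless endangerment: 3.
S1 applies (level before this adjustment is 3 < 25, so +1): 3 + 1 = 4.
S2 applies: 4 − 3 = 1.
S3 applies: 1 + 5 = 6.
S4 applies: 6 + 1 = 7.
S5 applies (level before this adjustment is 7 < 17, so +1): 7 + 1 = 8.
S6 applies: 8 + 2 = 10.
Final offense level: 10.
Criminal history: 0 prior points → Category A (0-1).
Level 10 falls in the 5-10 band.
Grid: Level 5-10 × Category A = 40-60 weeks.

40-60 weeks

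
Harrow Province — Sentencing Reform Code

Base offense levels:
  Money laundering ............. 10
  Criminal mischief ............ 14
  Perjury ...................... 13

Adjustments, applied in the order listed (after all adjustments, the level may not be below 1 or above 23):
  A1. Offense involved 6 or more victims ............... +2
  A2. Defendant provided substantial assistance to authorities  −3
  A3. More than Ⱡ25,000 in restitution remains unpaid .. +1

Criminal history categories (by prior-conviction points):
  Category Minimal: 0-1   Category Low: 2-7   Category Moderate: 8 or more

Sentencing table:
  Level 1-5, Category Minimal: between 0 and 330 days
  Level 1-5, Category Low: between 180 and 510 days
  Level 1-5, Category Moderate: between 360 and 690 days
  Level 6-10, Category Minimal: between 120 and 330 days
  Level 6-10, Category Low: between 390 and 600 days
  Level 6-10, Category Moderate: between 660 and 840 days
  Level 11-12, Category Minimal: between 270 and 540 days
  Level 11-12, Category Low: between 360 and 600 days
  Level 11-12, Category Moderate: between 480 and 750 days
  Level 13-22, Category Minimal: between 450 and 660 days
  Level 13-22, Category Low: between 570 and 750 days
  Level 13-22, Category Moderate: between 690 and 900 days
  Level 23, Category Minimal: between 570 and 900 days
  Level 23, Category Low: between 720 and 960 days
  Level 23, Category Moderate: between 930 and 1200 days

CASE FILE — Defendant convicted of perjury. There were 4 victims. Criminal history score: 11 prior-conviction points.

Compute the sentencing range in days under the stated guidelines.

690-900 days

Base offense level for perjury: 13.
Final offense level: 13.
Criminal history: 11 prior points → Category Moderate (8+).
Level 13 falls in the 13-22 band.
Grid: Level 13-22 × Category Moderate = 690-900 days.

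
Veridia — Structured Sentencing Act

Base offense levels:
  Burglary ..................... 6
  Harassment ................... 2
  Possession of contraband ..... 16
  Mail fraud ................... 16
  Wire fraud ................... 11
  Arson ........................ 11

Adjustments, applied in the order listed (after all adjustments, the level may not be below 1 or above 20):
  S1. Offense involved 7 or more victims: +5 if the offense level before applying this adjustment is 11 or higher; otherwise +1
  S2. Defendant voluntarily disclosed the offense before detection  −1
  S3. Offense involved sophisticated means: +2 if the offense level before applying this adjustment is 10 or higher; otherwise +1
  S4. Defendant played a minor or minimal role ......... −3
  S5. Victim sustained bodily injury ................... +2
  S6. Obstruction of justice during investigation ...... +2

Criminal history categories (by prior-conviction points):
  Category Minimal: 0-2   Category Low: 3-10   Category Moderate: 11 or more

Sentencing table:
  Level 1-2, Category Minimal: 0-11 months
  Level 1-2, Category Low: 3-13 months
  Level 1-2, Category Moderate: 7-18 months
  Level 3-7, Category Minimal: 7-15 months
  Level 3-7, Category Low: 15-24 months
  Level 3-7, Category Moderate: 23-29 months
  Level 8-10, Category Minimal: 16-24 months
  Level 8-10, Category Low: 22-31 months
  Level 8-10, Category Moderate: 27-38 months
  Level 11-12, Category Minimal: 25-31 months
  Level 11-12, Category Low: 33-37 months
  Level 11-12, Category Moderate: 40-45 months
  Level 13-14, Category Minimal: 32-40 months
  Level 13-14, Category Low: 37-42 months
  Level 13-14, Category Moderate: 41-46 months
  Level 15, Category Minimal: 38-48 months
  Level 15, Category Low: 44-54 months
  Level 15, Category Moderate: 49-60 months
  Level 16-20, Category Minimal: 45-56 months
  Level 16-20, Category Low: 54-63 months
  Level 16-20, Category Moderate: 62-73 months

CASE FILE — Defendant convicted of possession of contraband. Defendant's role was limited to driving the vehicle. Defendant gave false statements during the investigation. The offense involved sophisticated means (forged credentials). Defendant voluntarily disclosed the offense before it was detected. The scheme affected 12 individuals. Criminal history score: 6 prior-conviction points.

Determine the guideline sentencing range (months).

Base offense level for possession of contraband: 16.
S1 applies (level before this adjustment is 16 ≥ 11, so +5): 16 + 5 = 21.
S2 applies: 21 − 1 = 20.
S3 applies (level before this adjustment is 20 ≥ 10, so +2): 20 + 2 = 22.
S4 applies: 22 − 3 = 19.
S6 applies: 19 + 2 = 21.
Level 21 exceeds the maximum of 20; capped at 20.
Final offense level: 20.
Criminal history: 6 prior points → Category Low (3-10).
Level 20 falls in the 16-20 band.
Grid: Level 16-20 × Category Low = 54-63 months.

54-63 months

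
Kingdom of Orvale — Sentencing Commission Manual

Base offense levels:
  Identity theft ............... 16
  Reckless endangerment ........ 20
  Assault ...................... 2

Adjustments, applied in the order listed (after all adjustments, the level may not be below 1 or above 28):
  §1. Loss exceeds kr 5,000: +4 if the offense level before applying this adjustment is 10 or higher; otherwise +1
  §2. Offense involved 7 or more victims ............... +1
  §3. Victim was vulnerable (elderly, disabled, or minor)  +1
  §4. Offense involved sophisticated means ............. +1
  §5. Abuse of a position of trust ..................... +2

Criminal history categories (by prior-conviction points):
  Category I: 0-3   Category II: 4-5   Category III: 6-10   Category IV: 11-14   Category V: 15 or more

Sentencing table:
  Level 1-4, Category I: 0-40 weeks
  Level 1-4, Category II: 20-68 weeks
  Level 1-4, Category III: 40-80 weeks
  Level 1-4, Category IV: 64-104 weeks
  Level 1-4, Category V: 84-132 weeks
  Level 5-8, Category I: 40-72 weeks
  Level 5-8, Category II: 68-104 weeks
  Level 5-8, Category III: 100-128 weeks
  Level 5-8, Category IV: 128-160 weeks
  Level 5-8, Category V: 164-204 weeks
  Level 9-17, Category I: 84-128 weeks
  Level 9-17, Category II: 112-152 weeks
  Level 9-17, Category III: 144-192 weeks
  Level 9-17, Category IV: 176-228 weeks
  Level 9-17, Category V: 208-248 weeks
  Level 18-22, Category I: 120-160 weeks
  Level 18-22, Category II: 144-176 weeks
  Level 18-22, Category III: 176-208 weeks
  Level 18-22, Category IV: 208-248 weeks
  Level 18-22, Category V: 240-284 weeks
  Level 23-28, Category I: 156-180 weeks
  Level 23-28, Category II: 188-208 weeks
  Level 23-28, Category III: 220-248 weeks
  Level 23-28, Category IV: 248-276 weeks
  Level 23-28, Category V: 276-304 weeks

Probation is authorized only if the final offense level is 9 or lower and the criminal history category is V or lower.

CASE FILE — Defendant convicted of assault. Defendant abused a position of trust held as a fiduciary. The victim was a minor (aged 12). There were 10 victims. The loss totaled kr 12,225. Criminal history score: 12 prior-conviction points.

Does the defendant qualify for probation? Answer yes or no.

Base offense level for assault: 2.
§1 applies (level before this adjustment is 2 < 10, so +1): 2 + 1 = 3.
§2 applies: 3 + 1 = 4.
§3 applies: 4 + 1 = 5.
§4 does not apply.
§5 applies: 5 + 2 = 7.
Final offense level: 7.
Criminal history: 12 prior points → Category IV (11-14).
Level 7 falls in the 5-8 band.
Grid: Level 5-8 × Category IV = 128-160 weeks.
Probation check: level 7 ≤ 9 and category IV ≤ V → eligible.

Yes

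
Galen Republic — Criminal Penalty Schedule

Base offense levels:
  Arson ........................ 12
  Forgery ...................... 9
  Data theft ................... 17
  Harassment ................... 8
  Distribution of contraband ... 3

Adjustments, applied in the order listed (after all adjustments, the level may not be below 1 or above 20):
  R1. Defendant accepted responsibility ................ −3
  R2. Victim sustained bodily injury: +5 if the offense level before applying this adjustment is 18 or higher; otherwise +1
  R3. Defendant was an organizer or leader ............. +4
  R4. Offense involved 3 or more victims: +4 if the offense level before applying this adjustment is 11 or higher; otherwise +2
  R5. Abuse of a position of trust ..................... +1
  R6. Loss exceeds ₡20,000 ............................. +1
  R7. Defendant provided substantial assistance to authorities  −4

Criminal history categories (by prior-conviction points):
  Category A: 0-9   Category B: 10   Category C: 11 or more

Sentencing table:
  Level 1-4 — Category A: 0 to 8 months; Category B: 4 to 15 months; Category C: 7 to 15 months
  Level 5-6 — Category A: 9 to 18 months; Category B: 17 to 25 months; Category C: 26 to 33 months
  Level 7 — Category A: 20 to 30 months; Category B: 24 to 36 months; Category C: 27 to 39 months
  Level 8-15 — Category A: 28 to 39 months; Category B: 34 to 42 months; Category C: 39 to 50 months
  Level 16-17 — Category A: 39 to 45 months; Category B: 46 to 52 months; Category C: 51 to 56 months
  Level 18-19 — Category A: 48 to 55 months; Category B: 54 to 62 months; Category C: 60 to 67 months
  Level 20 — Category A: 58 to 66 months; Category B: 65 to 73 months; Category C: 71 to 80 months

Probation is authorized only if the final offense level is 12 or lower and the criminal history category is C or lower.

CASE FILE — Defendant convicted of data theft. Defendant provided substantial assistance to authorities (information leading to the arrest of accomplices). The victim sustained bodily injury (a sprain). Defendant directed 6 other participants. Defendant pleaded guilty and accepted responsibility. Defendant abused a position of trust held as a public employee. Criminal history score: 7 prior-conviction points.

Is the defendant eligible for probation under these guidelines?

No

Base offense level for data theft: 17.
R1 applies: 17 − 3 = 14.
R2 applies (level before this adjustment is 14 < 18, so +1): 14 + 1 = 15.
R3 applies: 15 + 4 = 19.
R4 does not apply.
R5 applies: 19 + 1 = 20.
R7 applies: 20 − 4 = 16.
Final offense level: 16.
Criminal history: 7 prior points → Category A (0-9).
Level 16 falls in the 16-17 band.
Grid: Level 16-17 × Category A = 39-45 months.
Probation check: level 16 > 12 and category A ≤ C → not eligible.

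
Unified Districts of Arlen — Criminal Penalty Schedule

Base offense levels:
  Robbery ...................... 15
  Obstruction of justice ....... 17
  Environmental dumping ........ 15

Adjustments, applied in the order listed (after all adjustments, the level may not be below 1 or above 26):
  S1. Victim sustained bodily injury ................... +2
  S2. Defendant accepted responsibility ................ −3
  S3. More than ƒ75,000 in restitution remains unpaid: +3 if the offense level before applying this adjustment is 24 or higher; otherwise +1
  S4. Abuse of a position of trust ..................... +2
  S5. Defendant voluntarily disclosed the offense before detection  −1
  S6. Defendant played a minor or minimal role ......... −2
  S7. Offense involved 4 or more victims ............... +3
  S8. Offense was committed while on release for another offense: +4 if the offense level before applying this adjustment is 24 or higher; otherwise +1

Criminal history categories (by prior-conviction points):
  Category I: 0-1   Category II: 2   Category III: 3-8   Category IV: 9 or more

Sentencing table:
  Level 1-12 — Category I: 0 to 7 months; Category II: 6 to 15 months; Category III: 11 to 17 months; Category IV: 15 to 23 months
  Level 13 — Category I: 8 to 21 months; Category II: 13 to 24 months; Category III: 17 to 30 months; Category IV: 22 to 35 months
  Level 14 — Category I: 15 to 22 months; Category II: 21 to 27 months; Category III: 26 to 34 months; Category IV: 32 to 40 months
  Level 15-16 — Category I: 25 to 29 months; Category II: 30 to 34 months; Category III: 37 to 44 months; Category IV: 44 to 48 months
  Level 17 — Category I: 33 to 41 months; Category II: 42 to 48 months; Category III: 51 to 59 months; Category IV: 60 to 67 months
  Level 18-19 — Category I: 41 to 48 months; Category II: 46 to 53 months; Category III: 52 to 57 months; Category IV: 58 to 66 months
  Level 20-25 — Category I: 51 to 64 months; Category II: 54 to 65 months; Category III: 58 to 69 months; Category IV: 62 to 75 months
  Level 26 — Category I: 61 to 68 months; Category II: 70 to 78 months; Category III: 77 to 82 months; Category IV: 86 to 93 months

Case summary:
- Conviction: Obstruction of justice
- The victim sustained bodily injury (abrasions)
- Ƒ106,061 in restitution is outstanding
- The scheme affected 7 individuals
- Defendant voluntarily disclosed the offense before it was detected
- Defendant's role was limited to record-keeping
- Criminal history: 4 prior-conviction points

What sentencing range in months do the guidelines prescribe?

Base offense level for obstruction of justice: 17.
S1 applies: 17 + 2 = 19.
S3 applies (level before this adjustment is 19 < 24, so +1): 19 + 1 = 20.
S4 does not apply.
S5 applies: 20 − 1 = 19.
S6 applies: 19 − 2 = 17.
S7 applies: 17 + 3 = 20.
Final offense level: 20.
Criminal history: 4 prior points → Category III (3-8).
Level 20 falls in the 20-25 band.
Grid: Level 20-25 × Category III = 58-69 months.

58-69 months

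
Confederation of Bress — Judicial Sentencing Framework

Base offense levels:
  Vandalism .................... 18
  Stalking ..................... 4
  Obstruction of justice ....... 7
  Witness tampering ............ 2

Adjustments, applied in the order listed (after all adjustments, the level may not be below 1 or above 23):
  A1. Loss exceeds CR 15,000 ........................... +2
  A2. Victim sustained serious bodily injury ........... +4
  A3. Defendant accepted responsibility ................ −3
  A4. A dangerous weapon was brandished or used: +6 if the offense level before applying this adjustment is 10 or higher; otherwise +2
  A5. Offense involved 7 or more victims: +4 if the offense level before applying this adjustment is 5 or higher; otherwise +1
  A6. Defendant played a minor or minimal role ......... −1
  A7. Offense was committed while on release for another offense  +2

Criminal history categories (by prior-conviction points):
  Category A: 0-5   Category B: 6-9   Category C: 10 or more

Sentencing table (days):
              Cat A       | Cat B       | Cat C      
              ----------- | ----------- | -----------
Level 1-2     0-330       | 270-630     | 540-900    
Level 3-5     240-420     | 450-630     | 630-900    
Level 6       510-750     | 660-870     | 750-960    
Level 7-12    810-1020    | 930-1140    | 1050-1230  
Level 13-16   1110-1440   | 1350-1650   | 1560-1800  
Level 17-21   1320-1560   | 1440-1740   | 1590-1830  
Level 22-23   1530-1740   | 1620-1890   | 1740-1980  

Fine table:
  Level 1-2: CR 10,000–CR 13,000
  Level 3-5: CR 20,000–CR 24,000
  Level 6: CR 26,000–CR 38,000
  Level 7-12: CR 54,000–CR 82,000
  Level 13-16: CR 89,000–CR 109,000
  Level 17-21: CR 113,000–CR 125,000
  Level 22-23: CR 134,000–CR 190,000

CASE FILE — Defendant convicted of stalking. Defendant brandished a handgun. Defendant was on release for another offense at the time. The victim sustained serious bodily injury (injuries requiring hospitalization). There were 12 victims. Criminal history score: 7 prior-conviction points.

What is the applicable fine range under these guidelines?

Base offense level for stalking: 4.
A1 does not apply.
A2 applies: 4 + 4 = 8.
A3 does not apply.
A4 applies (level before this adjustment is 8 < 10, so +2): 8 + 2 = 10.
A5 applies (level before this adjustment is 10 ≥ 5, so +4): 10 + 4 = 14.
A6 does not apply.
A7 applies: 14 + 2 = 16.
Final offense level: 16.
Level 16 falls in the 13-16 band.
Fine table: Level 13-16 → CR 89,000–CR 109,000.

CR 89,000–CR 109,000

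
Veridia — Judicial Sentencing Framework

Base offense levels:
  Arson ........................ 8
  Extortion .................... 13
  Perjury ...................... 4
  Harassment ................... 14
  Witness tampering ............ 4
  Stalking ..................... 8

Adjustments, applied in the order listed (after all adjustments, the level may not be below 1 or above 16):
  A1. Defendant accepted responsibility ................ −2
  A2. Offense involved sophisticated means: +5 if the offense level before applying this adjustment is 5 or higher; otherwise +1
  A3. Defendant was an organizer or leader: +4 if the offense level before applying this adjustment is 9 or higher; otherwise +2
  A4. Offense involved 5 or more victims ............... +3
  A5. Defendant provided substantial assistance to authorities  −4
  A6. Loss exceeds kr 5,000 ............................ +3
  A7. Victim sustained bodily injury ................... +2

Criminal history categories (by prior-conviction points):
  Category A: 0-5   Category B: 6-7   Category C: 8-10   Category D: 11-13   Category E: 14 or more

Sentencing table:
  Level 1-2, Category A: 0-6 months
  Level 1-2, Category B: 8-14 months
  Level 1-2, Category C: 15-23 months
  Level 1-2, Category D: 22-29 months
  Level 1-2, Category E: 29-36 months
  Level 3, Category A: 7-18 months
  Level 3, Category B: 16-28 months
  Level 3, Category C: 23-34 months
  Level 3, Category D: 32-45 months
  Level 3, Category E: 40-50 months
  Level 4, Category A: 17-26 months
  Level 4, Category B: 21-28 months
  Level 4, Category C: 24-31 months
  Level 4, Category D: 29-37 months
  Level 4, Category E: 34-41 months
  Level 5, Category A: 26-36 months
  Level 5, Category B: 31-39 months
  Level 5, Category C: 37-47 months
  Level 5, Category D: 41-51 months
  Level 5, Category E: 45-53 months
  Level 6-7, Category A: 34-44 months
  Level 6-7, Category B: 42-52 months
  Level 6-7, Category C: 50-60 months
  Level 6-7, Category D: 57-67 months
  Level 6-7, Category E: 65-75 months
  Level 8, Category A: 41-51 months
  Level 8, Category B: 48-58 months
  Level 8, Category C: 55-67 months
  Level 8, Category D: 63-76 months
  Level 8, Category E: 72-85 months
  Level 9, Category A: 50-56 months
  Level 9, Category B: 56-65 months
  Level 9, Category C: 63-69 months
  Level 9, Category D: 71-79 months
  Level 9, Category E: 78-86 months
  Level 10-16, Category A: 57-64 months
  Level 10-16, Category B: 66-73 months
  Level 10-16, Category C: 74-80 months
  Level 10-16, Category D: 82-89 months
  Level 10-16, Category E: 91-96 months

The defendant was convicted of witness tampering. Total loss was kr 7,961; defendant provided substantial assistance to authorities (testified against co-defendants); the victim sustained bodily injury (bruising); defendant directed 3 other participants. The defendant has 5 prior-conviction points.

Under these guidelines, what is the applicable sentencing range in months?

Base offense level for witness tampering: 4.
A3 applies (level before this adjustment is 4 < 9, so +2): 4 + 2 = 6.
A5 applies: 6 − 4 = 2.
A6 applies: 2 + 3 = 5.
A7 applies: 5 + 2 = 7.
Final offense level: 7.
Criminal history: 5 prior points → Category A (0-5).
Level 7 falls in the 6-7 band.
Grid: Level 6-7 × Category A = 34-44 months.

34-44 months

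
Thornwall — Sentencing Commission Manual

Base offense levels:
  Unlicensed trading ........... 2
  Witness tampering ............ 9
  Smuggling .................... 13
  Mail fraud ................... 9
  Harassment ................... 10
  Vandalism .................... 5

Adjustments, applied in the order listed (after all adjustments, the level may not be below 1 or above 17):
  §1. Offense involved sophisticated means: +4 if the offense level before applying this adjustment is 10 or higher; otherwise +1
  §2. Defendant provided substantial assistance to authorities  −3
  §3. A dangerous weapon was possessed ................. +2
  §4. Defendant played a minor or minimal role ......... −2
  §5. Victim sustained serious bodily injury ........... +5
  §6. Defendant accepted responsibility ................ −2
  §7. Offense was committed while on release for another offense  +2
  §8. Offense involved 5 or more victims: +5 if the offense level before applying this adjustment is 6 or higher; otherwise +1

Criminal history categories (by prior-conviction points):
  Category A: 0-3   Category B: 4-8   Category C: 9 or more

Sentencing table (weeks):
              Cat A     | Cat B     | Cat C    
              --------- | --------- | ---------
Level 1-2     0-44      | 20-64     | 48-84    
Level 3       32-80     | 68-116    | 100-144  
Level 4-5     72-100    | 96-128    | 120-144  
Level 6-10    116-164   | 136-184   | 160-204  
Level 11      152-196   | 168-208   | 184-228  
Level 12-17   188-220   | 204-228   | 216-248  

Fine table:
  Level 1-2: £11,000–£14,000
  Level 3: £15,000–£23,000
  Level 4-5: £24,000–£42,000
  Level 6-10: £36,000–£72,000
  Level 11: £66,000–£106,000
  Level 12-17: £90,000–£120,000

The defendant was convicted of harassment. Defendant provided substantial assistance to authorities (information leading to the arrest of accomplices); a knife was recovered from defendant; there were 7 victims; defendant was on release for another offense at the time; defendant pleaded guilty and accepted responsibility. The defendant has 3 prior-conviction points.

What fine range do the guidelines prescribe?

Base offense level for harassment: 10.
§1 does not apply.
§2 applies: 10 − 3 = 7.
§3 applies: 7 + 2 = 9.
§4 does not apply.
§5 does not apply.
§6 applies: 9 − 2 = 7.
§7 applies: 7 + 2 = 9.
§8 applies (level before this adjustment is 9 ≥ 6, so +5): 9 + 5 = 14.
Final offense level: 14.
Level 14 falls in the 12-17 band.
Fine table: Level 12-17 → £90,000–£120,000.

£90,000–£120,000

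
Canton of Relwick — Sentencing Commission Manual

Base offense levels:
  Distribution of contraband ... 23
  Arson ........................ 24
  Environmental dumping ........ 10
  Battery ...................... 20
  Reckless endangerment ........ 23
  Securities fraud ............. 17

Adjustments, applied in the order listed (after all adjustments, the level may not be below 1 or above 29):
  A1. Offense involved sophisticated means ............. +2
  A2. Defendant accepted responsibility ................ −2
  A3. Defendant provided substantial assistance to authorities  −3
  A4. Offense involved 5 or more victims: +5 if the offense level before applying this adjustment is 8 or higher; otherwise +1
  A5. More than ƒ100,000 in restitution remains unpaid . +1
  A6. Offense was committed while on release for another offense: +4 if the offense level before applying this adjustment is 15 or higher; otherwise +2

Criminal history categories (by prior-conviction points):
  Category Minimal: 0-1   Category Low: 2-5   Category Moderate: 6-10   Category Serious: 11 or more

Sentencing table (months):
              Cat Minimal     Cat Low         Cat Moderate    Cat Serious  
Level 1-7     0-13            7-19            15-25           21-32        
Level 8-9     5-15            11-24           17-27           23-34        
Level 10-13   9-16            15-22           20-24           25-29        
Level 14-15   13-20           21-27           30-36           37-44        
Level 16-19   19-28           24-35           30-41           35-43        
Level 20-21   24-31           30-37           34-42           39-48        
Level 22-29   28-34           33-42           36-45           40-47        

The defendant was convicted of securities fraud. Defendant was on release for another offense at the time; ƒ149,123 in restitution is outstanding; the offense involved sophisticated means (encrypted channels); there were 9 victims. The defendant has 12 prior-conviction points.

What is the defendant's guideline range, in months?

Base offense level for securities fraud: 17.
A1 applies: 17 + 2 = 19.
A2 does not apply.
A3 does not apply.
A4 applies (level before this adjustment is 19 ≥ 8, so +5): 19 + 5 = 24.
A5 applies: 24 + 1 = 25.
A6 applies (level before this adjustment is 25 ≥ 15, so +4): 25 + 4 = 29.
Final offense level: 29.
Criminal history: 12 prior points → Category Serious (11+).
Level 29 falls in the 22-29 band.
Grid: Level 22-29 × Category Serious = 40-47 months.

40-47 months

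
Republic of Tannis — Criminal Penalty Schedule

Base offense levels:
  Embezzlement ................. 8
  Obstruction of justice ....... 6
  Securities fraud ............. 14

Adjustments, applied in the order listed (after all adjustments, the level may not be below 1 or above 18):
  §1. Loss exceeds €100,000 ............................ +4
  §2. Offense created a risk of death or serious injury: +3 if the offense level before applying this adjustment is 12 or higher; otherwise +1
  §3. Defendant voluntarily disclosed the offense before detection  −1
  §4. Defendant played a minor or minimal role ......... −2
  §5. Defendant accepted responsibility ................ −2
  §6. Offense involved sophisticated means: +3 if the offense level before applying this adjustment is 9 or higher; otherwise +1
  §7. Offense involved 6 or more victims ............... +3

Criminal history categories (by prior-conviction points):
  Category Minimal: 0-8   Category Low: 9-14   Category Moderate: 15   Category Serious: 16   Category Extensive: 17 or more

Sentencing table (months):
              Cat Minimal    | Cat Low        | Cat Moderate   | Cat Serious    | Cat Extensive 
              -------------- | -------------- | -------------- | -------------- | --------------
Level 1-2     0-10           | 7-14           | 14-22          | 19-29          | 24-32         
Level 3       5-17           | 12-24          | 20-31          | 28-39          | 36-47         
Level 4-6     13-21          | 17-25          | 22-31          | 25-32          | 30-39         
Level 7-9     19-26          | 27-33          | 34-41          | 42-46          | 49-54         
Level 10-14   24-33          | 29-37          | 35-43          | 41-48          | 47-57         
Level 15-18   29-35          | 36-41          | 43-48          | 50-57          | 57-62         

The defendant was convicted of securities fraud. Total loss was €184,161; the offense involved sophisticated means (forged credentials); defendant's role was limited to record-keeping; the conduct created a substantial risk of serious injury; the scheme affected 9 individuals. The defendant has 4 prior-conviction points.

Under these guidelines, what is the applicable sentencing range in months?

Base offense level for securities fraud: 14.
§1 applies: 14 + 4 = 18.
§2 applies (level before this adjustment is 18 ≥ 12, so +3): 18 + 3 = 21.
§3 does not apply.
§4 applies: 21 − 2 = 19.
§5 does not apply.
§6 applies (level before this adjustment is 19 ≥ 9, so +3): 19 + 3 = 22.
§7 applies: 22 + 3 = 25.
Level 25 exceeds the maximum of 18; capped at 18.
Final offense level: 18.
Criminal history: 4 prior points → Category Minimal (0-8).
Level 18 falls in the 15-18 band.
Grid: Level 15-18 × Category Minimal = 29-35 months.

29-35 months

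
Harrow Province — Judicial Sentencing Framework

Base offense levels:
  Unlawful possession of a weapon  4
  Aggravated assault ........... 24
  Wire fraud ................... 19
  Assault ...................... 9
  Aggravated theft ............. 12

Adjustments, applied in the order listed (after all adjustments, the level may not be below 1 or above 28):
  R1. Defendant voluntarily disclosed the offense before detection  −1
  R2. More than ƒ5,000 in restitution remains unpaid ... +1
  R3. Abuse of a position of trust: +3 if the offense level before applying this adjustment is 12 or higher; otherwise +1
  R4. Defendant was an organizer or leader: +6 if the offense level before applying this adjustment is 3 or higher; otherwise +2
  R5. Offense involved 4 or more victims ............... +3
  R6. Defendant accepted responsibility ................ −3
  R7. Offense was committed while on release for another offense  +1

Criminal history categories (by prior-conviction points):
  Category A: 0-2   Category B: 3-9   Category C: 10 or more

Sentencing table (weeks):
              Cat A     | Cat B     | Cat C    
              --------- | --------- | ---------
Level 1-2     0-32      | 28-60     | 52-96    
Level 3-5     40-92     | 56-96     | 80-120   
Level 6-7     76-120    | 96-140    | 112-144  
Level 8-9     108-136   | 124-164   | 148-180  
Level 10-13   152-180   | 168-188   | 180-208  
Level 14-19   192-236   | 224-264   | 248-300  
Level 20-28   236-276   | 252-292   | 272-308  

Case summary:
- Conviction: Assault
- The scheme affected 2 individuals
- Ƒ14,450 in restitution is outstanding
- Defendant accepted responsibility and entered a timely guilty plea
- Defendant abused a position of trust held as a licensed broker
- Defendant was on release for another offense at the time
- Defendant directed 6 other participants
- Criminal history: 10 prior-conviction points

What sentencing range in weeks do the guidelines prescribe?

Base offense level for assault: 9.
R1 does not apply.
R2 applies: 9 + 1 = 10.
R3 applies (level before this adjustment is 10 < 12, so +1): 10 + 1 = 11.
R4 applies (level before this adjustment is 11 ≥ 3, so +6): 11 + 6 = 17.
R6 applies: 17 − 3 = 14.
R7 applies: 14 + 1 = 15.
Final offense level: 15.
Criminal history: 10 prior points → Category C (10+).
Level 15 falls in the 14-19 band.
Grid: Level 14-19 × Category C = 248-300 weeks.

248-300 weeks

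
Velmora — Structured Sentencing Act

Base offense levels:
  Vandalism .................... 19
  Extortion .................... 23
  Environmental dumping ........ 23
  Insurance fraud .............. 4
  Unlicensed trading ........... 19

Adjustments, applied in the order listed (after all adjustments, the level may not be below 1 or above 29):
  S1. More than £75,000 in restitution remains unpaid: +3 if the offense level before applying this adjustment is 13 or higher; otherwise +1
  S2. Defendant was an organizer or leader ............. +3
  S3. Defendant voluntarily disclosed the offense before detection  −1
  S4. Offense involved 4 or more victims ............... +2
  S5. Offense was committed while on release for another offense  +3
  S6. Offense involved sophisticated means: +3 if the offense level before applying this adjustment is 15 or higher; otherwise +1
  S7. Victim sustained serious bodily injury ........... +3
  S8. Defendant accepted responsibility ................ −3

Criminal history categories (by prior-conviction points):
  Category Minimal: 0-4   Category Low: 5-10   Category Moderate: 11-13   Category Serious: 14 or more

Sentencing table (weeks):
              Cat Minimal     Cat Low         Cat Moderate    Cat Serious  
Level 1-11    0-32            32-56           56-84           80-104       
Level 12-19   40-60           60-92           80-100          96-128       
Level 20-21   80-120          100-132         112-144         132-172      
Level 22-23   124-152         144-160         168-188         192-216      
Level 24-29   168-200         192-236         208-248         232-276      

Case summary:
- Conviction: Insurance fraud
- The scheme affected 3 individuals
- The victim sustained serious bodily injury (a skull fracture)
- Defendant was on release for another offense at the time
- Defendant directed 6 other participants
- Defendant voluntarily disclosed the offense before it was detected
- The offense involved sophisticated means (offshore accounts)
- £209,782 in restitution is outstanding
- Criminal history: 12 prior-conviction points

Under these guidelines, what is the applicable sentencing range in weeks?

80-100 weeks

Base offense level for insurance fraud: 4.
S1 applies (level before this adjustment is 4 < 13, so +1): 4 + 1 = 5.
S2 applies: 5 + 3 = 8.
S3 applies: 8 − 1 = 7.
S4 does not apply.
S5 applies: 7 + 3 = 10.
S6 applies (level before this adjustment is 10 < 15, so +1): 10 + 1 = 11.
S7 applies: 11 + 3 = 14.
S8 does not apply.
Final offense level: 14.
Criminal history: 12 prior points → Category Moderate (11-13).
Level 14 falls in the 12-19 band.
Grid: Level 12-19 × Category Moderate = 80-100 weeks.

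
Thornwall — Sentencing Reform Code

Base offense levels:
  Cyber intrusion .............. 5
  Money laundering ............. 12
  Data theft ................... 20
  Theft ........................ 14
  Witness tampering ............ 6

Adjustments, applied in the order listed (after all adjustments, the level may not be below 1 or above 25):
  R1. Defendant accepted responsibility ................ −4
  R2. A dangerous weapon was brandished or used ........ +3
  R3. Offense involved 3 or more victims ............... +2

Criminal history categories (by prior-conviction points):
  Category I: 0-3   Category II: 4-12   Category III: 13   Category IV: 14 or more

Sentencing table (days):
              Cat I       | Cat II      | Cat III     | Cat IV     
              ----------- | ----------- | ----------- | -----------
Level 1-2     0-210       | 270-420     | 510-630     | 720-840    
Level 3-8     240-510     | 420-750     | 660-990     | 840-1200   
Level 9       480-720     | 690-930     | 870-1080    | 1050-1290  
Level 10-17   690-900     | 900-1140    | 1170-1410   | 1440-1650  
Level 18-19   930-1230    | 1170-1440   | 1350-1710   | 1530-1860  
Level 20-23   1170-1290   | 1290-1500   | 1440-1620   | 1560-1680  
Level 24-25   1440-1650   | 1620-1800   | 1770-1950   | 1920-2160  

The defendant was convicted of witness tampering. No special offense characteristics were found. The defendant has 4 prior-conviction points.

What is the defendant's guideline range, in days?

Base offense level for witness tampering: 6.
Final offense level: 6.
Criminal history: 4 prior points → Category II (4-12).
Level 6 falls in the 3-8 band.
Grid: Level 3-8 × Category II = 420-750 days.

420-750 days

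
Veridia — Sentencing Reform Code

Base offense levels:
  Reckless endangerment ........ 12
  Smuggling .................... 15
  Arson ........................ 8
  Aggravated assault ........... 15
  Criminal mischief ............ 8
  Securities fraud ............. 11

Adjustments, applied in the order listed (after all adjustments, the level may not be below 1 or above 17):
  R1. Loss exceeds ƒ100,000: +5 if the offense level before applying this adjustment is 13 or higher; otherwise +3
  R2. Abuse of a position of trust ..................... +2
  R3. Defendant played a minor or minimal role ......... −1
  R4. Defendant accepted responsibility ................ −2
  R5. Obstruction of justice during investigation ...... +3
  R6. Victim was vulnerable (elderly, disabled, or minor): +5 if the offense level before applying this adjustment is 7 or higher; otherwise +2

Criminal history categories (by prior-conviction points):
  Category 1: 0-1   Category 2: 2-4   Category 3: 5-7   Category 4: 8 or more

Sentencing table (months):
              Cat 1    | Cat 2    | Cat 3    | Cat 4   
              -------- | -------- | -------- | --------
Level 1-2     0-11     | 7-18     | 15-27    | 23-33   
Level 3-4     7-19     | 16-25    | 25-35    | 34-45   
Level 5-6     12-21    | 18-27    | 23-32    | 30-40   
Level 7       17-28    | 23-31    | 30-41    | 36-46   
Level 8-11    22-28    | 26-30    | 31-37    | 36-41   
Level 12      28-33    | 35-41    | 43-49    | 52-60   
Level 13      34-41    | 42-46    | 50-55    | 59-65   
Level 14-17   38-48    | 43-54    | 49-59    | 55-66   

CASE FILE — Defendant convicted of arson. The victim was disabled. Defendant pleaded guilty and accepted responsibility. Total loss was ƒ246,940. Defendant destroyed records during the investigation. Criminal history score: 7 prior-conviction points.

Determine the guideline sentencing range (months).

49-59 months

Base offense level for arson: 8.
R1 applies (level before this adjustment is 8 < 13, so +3): 8 + 3 = 11.
R2 does not apply.
R3 does not apply.
R4 applies: 11 − 2 = 9.
R5 applies: 9 + 3 = 12.
R6 applies (level before this adjustment is 12 ≥ 7, so +5): 12 + 5 = 17.
Final offense level: 17.
Criminal history: 7 prior points → Category 3 (5-7).
Level 17 falls in the 14-17 band.
Grid: Level 14-17 × Category 3 = 49-59 months.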